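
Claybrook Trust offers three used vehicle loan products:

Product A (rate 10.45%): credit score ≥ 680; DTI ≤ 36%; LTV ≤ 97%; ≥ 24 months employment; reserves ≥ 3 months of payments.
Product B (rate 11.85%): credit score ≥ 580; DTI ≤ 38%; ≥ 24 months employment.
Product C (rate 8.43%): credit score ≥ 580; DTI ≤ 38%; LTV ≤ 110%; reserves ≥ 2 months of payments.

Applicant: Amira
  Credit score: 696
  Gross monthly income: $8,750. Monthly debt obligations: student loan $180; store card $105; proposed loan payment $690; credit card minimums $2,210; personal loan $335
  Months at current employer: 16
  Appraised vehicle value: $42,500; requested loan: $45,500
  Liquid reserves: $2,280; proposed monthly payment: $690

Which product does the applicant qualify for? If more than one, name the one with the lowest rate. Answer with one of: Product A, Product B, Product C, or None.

None

Total debts = (180 + 105 + 690 + 2,210 + 335) = 3,520; DTI = 3,520/8,750 = 40.2%.
LTV = 45,500/42,500 = 107.1%.
Reserves = 2,280/690 = 3.3 months.
Product A: score 696 ≥ 680; DTI 40.2% > 36%; LTV 107.1% > 97%; employment 16 < 24 mo; reserves 3.3 ≥ 3 mo → does not qualify.
Product B: score 696 ≥ 580; DTI 40.2% > 38%; employment 16 < 24 mo → does not qualify.
Product C: score 696 ≥ 580; DTI 40.2% > 38%; LTV 107.1% ≤ 110%; reserves 3.3 ≥ 2 mo → does not qualify.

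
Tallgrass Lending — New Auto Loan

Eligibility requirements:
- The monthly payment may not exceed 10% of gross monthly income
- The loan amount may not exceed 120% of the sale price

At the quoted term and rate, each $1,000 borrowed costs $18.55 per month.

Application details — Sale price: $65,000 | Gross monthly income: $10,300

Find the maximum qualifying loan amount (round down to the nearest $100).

$55,500

Payment cap: 10% × $10,300 = $1,030/month.
At $18.55 per $1,000, that supports 1,030/18.55 × 1,000 ≈ $55,525 → $55,500.
LTV cap: 120% × $65,000 = $78,000 → $78,000.
Binding constraint: payment-to-income.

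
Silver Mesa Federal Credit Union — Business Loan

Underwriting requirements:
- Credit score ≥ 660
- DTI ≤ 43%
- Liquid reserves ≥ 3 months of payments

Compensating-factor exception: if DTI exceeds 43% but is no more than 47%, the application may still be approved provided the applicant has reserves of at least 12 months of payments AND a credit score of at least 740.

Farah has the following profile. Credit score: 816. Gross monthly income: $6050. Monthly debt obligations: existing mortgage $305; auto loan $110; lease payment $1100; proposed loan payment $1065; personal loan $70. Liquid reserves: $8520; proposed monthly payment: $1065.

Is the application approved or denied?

Credit score 816 ≥ 660 (meets base)
Total debts = (305 + 110 + 1,100 + 1,065 + 70) = 2,650. DTI: 2,650 ÷ 6,050 = 43.8%, over the 43% base limit.
Liquid reserves cover 8,520/1,065 = 8.0 months — ≥ 3 required
43.8% falls in the override range (43%–47%), so the compensating-factor test applies.
Override check — reserves: 8.0 mo (short of 12); score: 816 (ok).
Override conditions not both satisfied; exception does not apply.

Denied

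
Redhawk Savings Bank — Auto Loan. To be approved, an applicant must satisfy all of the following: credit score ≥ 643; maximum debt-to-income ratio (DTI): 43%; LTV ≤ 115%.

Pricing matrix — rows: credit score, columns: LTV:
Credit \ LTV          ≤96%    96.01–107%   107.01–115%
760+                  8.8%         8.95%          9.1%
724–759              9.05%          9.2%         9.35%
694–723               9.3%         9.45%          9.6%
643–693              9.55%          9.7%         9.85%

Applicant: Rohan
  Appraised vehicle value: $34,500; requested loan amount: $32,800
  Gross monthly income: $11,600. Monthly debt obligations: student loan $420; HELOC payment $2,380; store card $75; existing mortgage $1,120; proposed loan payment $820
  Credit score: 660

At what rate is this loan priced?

Credit score 660 ≥ 643; Total monthly debts = (420 + 2,380 + 75 + 1,120 + 820) = 4,815. DTI: 4,815 ÷ 11,600 = 41.5%, within the 43% cap
LTV = 32,800/34,500 = 95.1% ≤ 115%
Credit 660 → row 643–693; LTV 95.1% → column ≤96%. Grid cell → 9.55%.

9.55%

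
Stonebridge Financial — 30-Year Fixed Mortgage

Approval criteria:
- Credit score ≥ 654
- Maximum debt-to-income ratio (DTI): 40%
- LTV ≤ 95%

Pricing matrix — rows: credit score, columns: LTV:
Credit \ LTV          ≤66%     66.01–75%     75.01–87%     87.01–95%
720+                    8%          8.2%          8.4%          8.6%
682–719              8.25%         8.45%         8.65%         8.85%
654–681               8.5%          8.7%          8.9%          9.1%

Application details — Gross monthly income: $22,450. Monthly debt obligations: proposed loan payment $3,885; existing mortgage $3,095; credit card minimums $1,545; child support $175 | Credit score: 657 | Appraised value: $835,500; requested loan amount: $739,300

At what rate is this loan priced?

Credit score 657 ≥ 654; Total monthly debts = (3,885 + 3,095 + 1,545 + 175) = 8,700. DTI = 8,700/22,450 = 38.8% ≤ 40%
Loan-to-value = 739,300/835,500 = 88.5% — pass (95% max)
Row: 657 falls in 654–681. Column: 88.5% falls in 87.01–95%. Rate = 9.1%.

9.1%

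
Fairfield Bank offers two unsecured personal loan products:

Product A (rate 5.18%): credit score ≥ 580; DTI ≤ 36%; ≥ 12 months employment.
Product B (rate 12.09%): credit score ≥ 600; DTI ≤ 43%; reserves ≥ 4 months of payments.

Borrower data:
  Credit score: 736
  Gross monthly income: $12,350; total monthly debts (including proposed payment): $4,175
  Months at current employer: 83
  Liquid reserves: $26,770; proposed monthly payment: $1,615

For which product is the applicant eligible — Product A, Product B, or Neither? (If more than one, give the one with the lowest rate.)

DTI = 4,175/12,350 = 33.8%.
Reserves = 26,770/1,615 = 16.6 months.
Product A: score 736 ≥ 580; DTI 33.8% ≤ 36%; employment 83 ≥ 12 mo → qualifies.
Product B: score 736 ≥ 600; DTI 33.8% ≤ 43%; reserves 16.6 ≥ 4 mo → qualifies.
Qualifying: Product A, Product B. Lowest rate is 5.18% → Product A.

Product A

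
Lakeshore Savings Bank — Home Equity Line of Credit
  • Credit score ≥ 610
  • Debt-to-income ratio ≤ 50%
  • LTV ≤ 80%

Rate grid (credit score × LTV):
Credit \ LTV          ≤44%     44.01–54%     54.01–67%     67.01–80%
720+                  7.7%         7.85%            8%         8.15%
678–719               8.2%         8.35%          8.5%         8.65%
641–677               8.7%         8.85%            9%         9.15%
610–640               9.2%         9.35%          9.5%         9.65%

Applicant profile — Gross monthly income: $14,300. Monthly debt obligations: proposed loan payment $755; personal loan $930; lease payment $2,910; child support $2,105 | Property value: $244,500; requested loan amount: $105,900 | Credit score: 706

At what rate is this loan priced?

8.2%

Credit score 706 ≥ 610; Total monthly debts = (755 + 930 + 2,910 + 2,105) = 6,700. DTI = 6,700/14,300 = 46.9% ≤ 50%
LTV = 105,900/244,500 = 43.3% ≤ 80%
Score 706 is in the 678–719 band; LTV 43.3% is in the ≤44% band → 8.2%.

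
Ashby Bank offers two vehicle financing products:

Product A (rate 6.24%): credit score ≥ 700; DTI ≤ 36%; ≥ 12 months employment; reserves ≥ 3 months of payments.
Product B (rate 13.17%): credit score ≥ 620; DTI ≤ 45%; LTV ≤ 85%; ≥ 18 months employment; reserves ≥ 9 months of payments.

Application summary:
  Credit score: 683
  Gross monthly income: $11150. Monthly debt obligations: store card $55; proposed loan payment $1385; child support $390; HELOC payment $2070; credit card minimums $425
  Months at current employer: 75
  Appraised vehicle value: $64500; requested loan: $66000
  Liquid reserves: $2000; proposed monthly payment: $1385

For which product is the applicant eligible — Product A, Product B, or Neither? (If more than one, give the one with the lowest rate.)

Neither

Total debts = (55 + 1,385 + 390 + 2,070 + 425) = 4,325; DTI = 4,325/11,150 = 38.8%.
LTV = 66,000/64,500 = 102.3%.
Reserves = 2,000/1,385 = 1.4 months.
Product A: score 683 < 700; DTI 38.8% > 36%; employment 75 ≥ 12 mo; reserves 1.4 < 3 mo → does not qualify.
Product B: score 683 ≥ 620; DTI 38.8% ≤ 45%; LTV 102.3% > 85%; employment 75 ≥ 18 mo; reserves 1.4 < 9 mo → does not qualify.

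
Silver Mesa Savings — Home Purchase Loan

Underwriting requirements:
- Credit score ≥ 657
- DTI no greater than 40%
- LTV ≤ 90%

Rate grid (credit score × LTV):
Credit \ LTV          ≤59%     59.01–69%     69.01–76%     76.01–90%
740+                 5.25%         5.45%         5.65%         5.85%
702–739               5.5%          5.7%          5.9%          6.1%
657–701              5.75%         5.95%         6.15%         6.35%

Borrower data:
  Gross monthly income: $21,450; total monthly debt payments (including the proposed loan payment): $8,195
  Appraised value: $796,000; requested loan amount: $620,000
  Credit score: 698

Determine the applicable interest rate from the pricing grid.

6.35%

Credit score 698 ≥ 657; DTI: 8,195 ÷ 21,450 = 38.2%, within the 40% cap
LTV: 620,000 ÷ 796,000 = 77.9%, within 90% cap
Credit 698 → row 657–701; LTV 77.9% → column 76.01–90%. Grid cell → 6.35%.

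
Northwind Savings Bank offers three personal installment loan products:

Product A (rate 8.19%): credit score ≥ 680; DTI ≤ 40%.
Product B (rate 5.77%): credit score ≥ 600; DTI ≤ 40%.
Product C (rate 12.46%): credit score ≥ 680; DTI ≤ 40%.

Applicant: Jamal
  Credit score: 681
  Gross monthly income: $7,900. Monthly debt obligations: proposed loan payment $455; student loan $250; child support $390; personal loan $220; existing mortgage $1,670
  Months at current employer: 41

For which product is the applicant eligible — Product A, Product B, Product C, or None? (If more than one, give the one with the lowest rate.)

Product B

Total debts = (455 + 250 + 390 + 220 + 1,670) = 2,985; DTI = 2,985/7,900 = 37.8%.
Product A: score 681 ≥ 680; DTI 37.8% ≤ 40% → qualifies.
Product B: score 681 ≥ 600; DTI 37.8% ≤ 40% → qualifies.
Product C: score 681 ≥ 680; DTI 37.8% ≤ 40% → qualifies.
Qualifying: Product A, Product B, Product C. Lowest rate is 5.77% → Product B.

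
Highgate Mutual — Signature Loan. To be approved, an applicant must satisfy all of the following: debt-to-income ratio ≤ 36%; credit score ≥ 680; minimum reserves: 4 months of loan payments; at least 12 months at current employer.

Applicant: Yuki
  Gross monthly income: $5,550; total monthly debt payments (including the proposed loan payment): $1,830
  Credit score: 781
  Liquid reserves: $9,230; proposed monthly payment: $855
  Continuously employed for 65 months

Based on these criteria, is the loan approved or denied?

Approved

DTI = 1,830/5,550 = 33% ≤ 36%
Credit score 781 ≥ 680 (meets)
Liquid reserves cover 9,230/855 = 10.8 months — ≥ 4 required
Employment 65 ≥ 12 months
All criteria satisfied.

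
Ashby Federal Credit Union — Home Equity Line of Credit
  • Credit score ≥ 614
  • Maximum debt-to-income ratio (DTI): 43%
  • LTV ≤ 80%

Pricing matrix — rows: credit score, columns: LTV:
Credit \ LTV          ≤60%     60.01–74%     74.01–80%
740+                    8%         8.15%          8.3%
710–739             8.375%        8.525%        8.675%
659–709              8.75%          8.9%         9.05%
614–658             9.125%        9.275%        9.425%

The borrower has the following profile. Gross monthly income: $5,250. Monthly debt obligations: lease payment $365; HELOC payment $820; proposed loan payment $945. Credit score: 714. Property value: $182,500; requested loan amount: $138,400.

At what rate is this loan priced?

Credit score 714 ≥ 614; Total monthly debts = (365 + 820 + 945) = 2,130. DTI = 2,130/5,250 = 40.6% ≤ 43%
LTV = 138,400/182,500 = 75.8% ≤ 80%
Row: 714 falls in 710–739. Column: 75.8% falls in 74.01–80%. Rate = 8.675%.

8.675%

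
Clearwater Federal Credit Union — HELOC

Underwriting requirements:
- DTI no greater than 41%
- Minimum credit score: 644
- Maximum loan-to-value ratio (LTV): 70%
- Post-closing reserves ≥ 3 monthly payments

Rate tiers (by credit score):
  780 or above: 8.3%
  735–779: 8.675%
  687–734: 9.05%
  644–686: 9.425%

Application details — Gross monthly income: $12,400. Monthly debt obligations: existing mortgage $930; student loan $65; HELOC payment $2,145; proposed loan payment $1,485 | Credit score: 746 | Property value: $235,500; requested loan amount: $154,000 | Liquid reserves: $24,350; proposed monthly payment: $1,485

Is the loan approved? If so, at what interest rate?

Credit score 746 ≥ 644 (meets minimum)
Total monthly debts = (930 + 65 + 2,145 + 1,485) = 4,625. Debt-to-income = 4,625/12,400 = 37.3% — meets 41% limit
LTV = 154,000/235,500 = 65.4% ≤ 70%
Reserves = 24,350/1,485 = 16.4 months ≥ 3
All requirements met. Score 746 falls in the 735–779 tier → 8.675%.

Approved at 8.675%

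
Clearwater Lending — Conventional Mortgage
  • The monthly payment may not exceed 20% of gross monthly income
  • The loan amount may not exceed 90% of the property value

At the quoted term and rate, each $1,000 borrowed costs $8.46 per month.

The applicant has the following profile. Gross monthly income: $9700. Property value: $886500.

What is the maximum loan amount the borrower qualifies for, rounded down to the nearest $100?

Payment cap: 20% × $9,700 = $1,940/month.
At $8.46 per $1,000, that supports 1,940/8.46 × 1,000 ≈ $229,314 → $229,300.
LTV cap: 90% × $886,500 = $797,850 → $797,800.
Binding constraint: payment-to-income.

$229,300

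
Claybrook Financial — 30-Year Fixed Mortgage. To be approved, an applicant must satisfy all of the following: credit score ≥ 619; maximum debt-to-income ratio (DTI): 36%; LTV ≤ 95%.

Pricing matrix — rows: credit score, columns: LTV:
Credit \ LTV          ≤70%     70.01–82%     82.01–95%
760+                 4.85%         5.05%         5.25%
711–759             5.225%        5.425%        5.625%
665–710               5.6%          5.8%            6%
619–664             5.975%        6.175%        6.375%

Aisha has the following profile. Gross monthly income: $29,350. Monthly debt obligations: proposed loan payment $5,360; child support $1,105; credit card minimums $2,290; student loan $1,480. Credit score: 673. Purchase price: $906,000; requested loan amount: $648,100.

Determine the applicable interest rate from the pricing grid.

5.8%

Credit score 673 ≥ 619; Total monthly debts = (5,360 + 1,105 + 2,290 + 1,480) = 10,235. DTI = 10,235/29,350 = 34.9% ≤ 36%
LTV = 648,100/906,000 = 71.5% ≤ 95%
Row: 673 falls in 665–710. Column: 71.5% falls in 70.01–82%. Rate = 5.8%.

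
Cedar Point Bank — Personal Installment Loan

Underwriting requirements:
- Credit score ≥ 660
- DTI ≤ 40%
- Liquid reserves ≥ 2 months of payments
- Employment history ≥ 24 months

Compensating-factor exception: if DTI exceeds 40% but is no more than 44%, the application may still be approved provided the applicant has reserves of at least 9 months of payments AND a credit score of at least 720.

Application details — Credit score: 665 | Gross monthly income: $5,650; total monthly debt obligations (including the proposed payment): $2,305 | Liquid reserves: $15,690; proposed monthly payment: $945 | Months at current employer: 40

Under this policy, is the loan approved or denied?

Denied

Credit score 665 ≥ 660 (meets base)
DTI = 2,305/5,650 = 40.8% > 40% — standard DTI limit exceeded.
Liquid reserves cover 15,690/945 = 16.6 months — ≥ 2 required
Employment 40 ≥ 24 months
40.8% falls in the override range (40%–44%), so the compensating-factor test applies.
Reserves 16.6 ≥ 9 months; credit score 665 < 720.
Compensating-factor requirement not fully met.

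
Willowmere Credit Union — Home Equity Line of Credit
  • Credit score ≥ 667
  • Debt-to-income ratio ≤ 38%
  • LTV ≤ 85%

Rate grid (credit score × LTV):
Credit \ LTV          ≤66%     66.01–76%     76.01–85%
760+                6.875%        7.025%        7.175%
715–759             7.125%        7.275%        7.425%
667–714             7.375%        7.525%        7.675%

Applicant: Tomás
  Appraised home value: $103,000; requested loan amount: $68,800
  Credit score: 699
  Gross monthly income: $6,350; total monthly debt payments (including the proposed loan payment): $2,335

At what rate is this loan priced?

Credit score 699 ≥ 667; Debt-to-income = 2,335/6,350 = 36.8% — meets 38% limit
LTV = 68,800/103,000 = 66.8% ≤ 85%
Row: 699 falls in 667–714. Column: 66.8% falls in 66.01–76%. Rate = 7.525%.

7.525%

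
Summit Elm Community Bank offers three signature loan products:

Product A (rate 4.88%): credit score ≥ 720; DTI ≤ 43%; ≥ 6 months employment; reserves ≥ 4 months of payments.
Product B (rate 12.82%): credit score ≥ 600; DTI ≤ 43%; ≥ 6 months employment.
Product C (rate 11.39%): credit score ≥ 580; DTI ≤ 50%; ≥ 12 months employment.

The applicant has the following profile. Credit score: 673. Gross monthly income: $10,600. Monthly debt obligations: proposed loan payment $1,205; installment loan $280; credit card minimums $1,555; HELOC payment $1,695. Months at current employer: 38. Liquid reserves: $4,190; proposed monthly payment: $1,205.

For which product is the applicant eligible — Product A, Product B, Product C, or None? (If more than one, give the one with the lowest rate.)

Total debts = (1,205 + 280 + 1,555 + 1,695) = 4,735; DTI = 4,735/10,600 = 44.7%.
Reserves = 4,190/1,205 = 3.5 months.
Product A: score 673 < 720; DTI 44.7% > 43%; employment 38 ≥ 6 mo; reserves 3.5 < 4 mo → does not qualify.
Product B: score 673 ≥ 600; DTI 44.7% > 43%; employment 38 ≥ 6 mo → does not qualify.
Product C: score 673 ≥ 580; DTI 44.7% ≤ 50%; employment 38 ≥ 12 mo → qualifies.

Product C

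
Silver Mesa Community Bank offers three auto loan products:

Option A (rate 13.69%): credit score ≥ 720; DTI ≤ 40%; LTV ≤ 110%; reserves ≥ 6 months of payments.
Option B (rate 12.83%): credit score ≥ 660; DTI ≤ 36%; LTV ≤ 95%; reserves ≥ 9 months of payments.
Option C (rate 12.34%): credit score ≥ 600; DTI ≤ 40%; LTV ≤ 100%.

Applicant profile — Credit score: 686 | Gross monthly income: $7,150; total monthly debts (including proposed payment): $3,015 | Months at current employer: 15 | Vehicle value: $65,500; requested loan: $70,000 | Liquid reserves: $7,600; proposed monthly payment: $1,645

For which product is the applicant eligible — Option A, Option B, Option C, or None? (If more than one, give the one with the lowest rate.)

None

DTI = 3,015/7,150 = 42.2%.
LTV = 70,000/65,500 = 106.9%.
Reserves = 7,600/1,645 = 4.6 months.
Option A: score 686 < 720; DTI 42.2% > 40%; LTV 106.9% ≤ 110%; reserves 4.6 < 6 mo → does not qualify.
Option B: score 686 ≥ 660; DTI 42.2% > 36%; LTV 106.9% > 95%; reserves 4.6 < 9 mo → does not qualify.
Option C: score 686 ≥ 600; DTI 42.2% > 40%; LTV 106.9% > 100% → does not qualify.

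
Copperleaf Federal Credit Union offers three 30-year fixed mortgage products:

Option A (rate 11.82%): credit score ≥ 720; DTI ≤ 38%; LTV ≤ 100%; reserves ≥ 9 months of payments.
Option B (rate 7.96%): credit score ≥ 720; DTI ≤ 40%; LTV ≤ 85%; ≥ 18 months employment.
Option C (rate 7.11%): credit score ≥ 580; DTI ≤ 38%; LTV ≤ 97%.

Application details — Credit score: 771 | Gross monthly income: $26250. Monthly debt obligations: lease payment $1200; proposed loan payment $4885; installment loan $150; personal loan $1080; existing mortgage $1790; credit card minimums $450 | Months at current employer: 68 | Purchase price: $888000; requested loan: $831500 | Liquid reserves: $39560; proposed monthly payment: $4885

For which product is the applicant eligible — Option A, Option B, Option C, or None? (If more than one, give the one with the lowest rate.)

Option C

Total debts = (1,200 + 4,885 + 150 + 1,080 + 1,790 + 450) = 9,555; DTI = 9,555/26,250 = 36.4%.
LTV = 831,500/888,000 = 93.6%.
Reserves = 39,560/4,885 = 8.1 months.
Option A: score 771 ≥ 720; DTI 36.4% ≤ 38%; LTV 93.6% ≤ 100%; reserves 8.1 < 9 mo → does not qualify.
Option B: score 771 ≥ 720; DTI 36.4% ≤ 40%; LTV 93.6% > 85%; employment 68 ≥ 18 mo → does not qualify.
Option C: score 771 ≥ 580; DTI 36.4% ≤ 38%; LTV 93.6% ≤ 97% → qualifies.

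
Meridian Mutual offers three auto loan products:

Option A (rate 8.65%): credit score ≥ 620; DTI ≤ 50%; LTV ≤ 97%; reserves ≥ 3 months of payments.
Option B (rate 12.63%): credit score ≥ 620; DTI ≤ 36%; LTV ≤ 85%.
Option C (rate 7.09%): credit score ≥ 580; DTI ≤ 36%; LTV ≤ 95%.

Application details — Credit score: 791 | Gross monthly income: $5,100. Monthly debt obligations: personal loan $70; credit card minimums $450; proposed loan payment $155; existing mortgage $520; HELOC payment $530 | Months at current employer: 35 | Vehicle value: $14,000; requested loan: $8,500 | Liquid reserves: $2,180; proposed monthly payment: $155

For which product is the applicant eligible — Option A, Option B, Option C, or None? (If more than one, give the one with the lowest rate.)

Total debts = (70 + 450 + 155 + 520 + 530) = 1,725; DTI = 1,725/5,100 = 33.8%.
LTV = 8,500/14,000 = 60.7%.
Reserves = 2,180/155 = 14.1 months.
Option A: score 791 ≥ 620; DTI 33.8% ≤ 50%; LTV 60.7% ≤ 97%; reserves 14.1 ≥ 3 mo → qualifies.
Option B: score 791 ≥ 620; DTI 33.8% ≤ 36%; LTV 60.7% ≤ 85% → qualifies.
Option C: score 791 ≥ 580; DTI 33.8% ≤ 36%; LTV 60.7% ≤ 95% → qualifies.
Qualifying: Option A, Option B, Option C. Lowest rate is 7.09% → Option C.

Option C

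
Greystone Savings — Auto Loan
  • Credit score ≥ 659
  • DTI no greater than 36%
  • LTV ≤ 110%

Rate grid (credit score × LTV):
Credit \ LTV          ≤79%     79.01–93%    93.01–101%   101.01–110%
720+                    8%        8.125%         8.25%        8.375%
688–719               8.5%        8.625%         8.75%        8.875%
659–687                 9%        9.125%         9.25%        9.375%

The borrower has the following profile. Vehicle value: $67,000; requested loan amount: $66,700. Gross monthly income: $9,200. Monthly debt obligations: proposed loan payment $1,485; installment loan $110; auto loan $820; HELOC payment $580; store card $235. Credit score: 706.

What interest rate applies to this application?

Credit score 706 ≥ 659; Total monthly debts = (1,485 + 110 + 820 + 580 + 235) = 3,230. Debt-to-income = 3,230/9,200 = 35.1% — meets 36% limit
LTV = 66,700/67,000 = 99.6% ≤ 110%
Score 706 is in the 688–719 band; LTV 99.6% is in the 93.01–101% band → 8.75%.

8.75%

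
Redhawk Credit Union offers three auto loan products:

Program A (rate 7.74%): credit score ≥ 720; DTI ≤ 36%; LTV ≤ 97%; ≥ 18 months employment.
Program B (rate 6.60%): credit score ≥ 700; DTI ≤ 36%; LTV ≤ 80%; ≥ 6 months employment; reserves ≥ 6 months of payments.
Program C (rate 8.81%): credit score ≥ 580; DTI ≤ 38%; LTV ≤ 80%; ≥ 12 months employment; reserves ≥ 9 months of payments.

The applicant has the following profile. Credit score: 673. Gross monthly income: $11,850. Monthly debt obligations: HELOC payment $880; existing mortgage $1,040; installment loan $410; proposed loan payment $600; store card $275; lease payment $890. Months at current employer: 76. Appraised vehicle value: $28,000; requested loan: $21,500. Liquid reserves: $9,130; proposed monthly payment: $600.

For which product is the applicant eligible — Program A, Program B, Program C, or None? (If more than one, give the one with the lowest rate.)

Total debts = (880 + 1,040 + 410 + 600 + 275 + 890) = 4,095; DTI = 4,095/11,850 = 34.6%.
LTV = 21,500/28,000 = 76.8%.
Reserves = 9,130/600 = 15.2 months.
Program A: score 673 < 720; DTI 34.6% ≤ 36%; LTV 76.8% ≤ 97%; employment 76 ≥ 18 mo → does not qualify.
Program B: score 673 < 700; DTI 34.6% ≤ 36%; LTV 76.8% ≤ 80%; employment 76 ≥ 6 mo; reserves 15.2 ≥ 6 mo → does not qualify.
Program C: score 673 ≥ 580; DTI 34.6% ≤ 38%; LTV 76.8% ≤ 80%; employment 76 ≥ 12 mo; reserves 15.2 ≥ 9 mo → qualifies.

Program C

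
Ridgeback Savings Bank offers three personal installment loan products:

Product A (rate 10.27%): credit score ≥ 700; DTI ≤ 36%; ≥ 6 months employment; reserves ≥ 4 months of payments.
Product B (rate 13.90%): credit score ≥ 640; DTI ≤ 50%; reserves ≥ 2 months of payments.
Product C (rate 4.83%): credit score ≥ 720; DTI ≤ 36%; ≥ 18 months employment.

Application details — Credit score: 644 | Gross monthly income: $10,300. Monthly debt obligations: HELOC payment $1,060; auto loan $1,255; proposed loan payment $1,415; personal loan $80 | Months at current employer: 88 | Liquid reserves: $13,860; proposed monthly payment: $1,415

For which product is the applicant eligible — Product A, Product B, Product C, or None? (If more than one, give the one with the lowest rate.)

Total debts = (1,060 + 1,255 + 1,415 + 80) = 3,810; DTI = 3,810/10,300 = 37%.
Reserves = 13,860/1,415 = 9.8 months.
Product A: score 644 < 700; DTI 37% > 36%; employment 88 ≥ 6 mo; reserves 9.8 ≥ 4 mo → does not qualify.
Product B: score 644 ≥ 640; DTI 37% ≤ 50%; reserves 9.8 ≥ 2 mo → qualifies.
Product C: score 644 < 720; DTI 37% > 36%; employment 88 ≥ 18 mo → does not qualify.

Product B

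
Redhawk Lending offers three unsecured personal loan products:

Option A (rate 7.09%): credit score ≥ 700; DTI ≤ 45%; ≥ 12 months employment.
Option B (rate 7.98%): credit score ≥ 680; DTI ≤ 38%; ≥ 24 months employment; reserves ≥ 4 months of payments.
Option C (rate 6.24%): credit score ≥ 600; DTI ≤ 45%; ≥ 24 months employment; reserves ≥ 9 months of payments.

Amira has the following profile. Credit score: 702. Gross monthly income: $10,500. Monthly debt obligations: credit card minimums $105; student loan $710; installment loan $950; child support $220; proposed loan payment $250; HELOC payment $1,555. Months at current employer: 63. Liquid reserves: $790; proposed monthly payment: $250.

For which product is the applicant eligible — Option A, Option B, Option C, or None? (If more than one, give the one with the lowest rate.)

Total debts = (105 + 710 + 950 + 220 + 250 + 1,555) = 3,790; DTI = 3,790/10,500 = 36.1%.
Reserves = 790/250 = 3.2 months.
Option A: score 702 ≥ 700; DTI 36.1% ≤ 45%; employment 63 ≥ 12 mo → qualifies.
Option B: score 702 ≥ 680; DTI 36.1% ≤ 38%; employment 63 ≥ 24 mo; reserves 3.2 < 4 mo → does not qualify.
Option C: score 702 ≥ 600; DTI 36.1% ≤ 45%; employment 63 ≥ 24 mo; reserves 3.2 < 9 mo → does not qualify.

Option A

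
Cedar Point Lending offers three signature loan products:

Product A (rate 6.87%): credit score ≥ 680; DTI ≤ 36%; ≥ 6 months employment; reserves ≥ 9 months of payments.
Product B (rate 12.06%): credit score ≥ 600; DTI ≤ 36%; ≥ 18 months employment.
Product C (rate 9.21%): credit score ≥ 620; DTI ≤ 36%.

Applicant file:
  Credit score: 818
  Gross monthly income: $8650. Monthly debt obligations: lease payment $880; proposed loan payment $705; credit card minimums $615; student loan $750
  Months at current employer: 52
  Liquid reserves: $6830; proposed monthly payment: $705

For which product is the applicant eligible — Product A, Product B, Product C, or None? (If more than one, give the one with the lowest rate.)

Product A

Total debts = (880 + 705 + 615 + 750) = 2,950; DTI = 2,950/8,650 = 34.1%.
Reserves = 6,830/705 = 9.7 months.
Product A: score 818 ≥ 680; DTI 34.1% ≤ 36%; employment 52 ≥ 6 mo; reserves 9.7 ≥ 9 mo → qualifies.
Product B: score 818 ≥ 600; DTI 34.1% ≤ 36%; employment 52 ≥ 18 mo → qualifies.
Product C: score 818 ≥ 620; DTI 34.1% ≤ 36% → qualifies.
Qualifying: Product A, Product B, Product C. Lowest rate is 6.87% → Product A.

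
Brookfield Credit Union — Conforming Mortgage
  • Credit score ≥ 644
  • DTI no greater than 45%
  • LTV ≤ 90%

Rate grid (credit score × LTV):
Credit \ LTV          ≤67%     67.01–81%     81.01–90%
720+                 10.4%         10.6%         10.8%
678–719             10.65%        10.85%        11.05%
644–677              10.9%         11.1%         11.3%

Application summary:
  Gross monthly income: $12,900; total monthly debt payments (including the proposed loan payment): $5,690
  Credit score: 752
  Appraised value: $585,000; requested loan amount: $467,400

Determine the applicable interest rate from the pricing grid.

Credit score 752 ≥ 644; Debt-to-income = 5,690/12,900 = 44.1% — meets 45% limit
LTV = 467,400/585,000 = 79.9% ≤ 90%
Row: 752 falls in 720+. Column: 79.9% falls in 67.01–81%. Rate = 10.6%.

10.6%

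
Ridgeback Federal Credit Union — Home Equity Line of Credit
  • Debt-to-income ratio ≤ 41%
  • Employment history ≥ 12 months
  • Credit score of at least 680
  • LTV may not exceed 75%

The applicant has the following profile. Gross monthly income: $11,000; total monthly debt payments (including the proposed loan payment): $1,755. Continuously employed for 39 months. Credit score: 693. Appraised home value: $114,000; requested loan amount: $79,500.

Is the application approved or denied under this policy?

Debt-to-income = 1,755/11,000 = 16% — meets 41% limit
Employment 39 ≥ 12 months
Credit score 693 ≥ 680 (meets)
LTV = 79,500/114,000 = 69.7% ≤ 75%
All criteria satisfied.

Approved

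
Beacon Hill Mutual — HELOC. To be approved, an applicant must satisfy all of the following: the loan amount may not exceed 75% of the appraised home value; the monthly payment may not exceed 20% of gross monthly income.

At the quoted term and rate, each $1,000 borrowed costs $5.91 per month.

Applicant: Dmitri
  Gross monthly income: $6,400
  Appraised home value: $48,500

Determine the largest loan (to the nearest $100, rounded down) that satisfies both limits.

Payment cap: 20% × $6,400 = $1,280/month.
At $5.91 per $1,000, that supports 1,280/5.91 × 1,000 ≈ $216,582 → $216,500.
LTV cap: 75% × $48,500 = $36,375 → $36,300.
Binding constraint: loan-to-value.

$36,300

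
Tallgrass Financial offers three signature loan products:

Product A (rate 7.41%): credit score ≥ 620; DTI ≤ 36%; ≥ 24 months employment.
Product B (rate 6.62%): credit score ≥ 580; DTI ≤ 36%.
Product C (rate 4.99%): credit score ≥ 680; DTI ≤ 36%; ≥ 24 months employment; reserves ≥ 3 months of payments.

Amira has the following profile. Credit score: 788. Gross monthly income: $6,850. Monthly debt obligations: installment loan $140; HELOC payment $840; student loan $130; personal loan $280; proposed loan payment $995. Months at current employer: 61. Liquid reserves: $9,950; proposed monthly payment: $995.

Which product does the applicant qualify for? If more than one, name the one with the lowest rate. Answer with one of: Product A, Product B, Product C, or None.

Total debts = (140 + 840 + 130 + 280 + 995) = 2,385; DTI = 2,385/6,850 = 34.8%.
Reserves = 9,950/995 = 10.0 months.
Product A: score 788 ≥ 620; DTI 34.8% ≤ 36%; employment 61 ≥ 24 mo → qualifies.
Product B: score 788 ≥ 580; DTI 34.8% ≤ 36% → qualifies.
Product C: score 788 ≥ 680; DTI 34.8% ≤ 36%; employment 61 ≥ 24 mo; reserves 10.0 ≥ 3 mo → qualifies.
Qualifying: Product A, Product B, Product C. Lowest rate is 4.99% → Product C.

Product C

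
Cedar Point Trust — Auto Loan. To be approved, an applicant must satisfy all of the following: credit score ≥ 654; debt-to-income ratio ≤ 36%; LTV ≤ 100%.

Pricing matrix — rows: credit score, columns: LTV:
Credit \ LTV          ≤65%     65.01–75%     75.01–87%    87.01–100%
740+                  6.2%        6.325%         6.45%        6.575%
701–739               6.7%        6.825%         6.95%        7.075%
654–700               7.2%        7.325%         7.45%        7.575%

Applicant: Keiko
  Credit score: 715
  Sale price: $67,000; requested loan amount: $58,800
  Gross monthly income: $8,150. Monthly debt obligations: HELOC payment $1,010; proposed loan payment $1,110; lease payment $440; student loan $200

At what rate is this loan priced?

Credit score 715 ≥ 654; Total monthly debts = (1,010 + 1,110 + 440 + 200) = 2,760. DTI: 2,760 ÷ 8,150 = 33.9%, within the 36% cap
Loan-to-value = 58,800/67,000 = 87.8% — pass (100% max)
Row: 715 falls in 701–739. Column: 87.8% falls in 87.01–100%. Rate = 7.075%.

7.075%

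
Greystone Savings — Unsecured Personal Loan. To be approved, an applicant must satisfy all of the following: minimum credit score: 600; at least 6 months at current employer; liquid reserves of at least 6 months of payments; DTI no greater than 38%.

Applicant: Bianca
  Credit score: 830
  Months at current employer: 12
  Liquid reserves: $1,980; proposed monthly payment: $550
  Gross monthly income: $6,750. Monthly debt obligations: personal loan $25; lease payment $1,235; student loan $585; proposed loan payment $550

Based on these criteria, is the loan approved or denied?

Credit score 830 ≥ 600 (meets)
Employment 12 ≥ 6 months
Liquid reserves cover 1,980/550 = 3.6 months — < 6 required
Total monthly debts = (25 + 1,235 + 585 + 550) = 2,395. DTI = 2,395/6,750 = 35.5% ≤ 38%
Fails on reserves.

Denied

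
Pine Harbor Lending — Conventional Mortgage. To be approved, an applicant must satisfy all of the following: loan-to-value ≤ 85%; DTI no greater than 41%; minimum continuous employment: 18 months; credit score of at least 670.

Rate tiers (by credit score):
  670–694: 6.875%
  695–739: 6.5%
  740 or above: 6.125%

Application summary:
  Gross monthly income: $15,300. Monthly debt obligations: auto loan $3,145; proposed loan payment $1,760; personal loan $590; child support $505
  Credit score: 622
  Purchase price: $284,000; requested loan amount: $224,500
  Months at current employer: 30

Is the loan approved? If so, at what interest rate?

Credit score 622 < 670 (below minimum)
Total monthly debts = (3,145 + 1,760 + 590 + 505) = 6,000. DTI = 6,000/15,300 = 39.2% ≤ 41%
Employment 30 ≥ 18 months
Loan-to-value = 224,500/284,000 = 79% — pass (85% max)
Not all requirements met → denied.

Denied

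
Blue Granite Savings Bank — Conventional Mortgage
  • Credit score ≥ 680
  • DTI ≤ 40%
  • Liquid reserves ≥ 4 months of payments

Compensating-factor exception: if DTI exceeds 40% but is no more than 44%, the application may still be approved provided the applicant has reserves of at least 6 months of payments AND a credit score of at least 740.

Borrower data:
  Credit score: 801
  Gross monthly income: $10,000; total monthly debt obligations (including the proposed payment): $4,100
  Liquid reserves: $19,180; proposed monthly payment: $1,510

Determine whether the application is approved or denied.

Approved

Credit score 801 ≥ 680 (meets base)
DTI = 4,100/10,000 = 41% > 40% — standard DTI limit exceeded.
Reserves = 19,180/1,510 = 12.7 months ≥ 4
41% falls in the override range (40%–44%), so the compensating-factor test applies.
Override check — reserves: 12.7 mo (ok); score: 801 (ok).
Both compensating conditions met → exception applies.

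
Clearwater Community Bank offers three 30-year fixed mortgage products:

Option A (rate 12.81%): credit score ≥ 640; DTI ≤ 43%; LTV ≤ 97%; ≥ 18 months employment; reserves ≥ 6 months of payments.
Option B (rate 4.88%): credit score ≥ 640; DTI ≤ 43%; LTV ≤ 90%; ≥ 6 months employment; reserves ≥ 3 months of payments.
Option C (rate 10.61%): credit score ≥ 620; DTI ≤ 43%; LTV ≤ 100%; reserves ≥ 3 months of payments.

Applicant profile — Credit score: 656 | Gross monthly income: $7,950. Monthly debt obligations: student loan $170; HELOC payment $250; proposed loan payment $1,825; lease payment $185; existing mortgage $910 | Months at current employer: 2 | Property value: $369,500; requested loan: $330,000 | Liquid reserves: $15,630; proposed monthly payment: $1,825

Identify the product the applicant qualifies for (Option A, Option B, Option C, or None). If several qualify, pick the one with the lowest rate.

Option C

Total debts = (170 + 250 + 1,825 + 185 + 910) = 3,340; DTI = 3,340/7,950 = 42%.
LTV = 330,000/369,500 = 89.3%.
Reserves = 15,630/1,825 = 8.6 months.
Option A: score 656 ≥ 640; DTI 42% ≤ 43%; LTV 89.3% ≤ 97%; employment 2 < 18 mo; reserves 8.6 ≥ 6 mo → does not qualify.
Option B: score 656 ≥ 640; DTI 42% ≤ 43%; LTV 89.3% ≤ 90%; employment 2 < 6 mo; reserves 8.6 ≥ 3 mo → does not qualify.
Option C: score 656 ≥ 620; DTI 42% ≤ 43%; LTV 89.3% ≤ 100%; reserves 8.6 ≥ 3 mo → qualifies.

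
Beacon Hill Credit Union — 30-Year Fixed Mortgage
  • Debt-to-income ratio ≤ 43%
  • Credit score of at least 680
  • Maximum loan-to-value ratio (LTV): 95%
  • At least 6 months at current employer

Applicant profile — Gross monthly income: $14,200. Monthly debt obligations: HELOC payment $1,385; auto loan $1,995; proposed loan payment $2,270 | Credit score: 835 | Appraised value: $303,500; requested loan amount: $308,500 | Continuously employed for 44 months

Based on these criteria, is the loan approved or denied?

Denied

Total monthly debts = (1,385 + 1,995 + 2,270) = 5,650. Debt-to-income = 5,650/14,200 = 39.8% — meets 43% limit
Credit score 835 ≥ 680 (meets)
Loan-to-value = 308,500/303,500 = 101.6% — fail (95% max)
Employment 44 ≥ 6 months
Fails on LTV.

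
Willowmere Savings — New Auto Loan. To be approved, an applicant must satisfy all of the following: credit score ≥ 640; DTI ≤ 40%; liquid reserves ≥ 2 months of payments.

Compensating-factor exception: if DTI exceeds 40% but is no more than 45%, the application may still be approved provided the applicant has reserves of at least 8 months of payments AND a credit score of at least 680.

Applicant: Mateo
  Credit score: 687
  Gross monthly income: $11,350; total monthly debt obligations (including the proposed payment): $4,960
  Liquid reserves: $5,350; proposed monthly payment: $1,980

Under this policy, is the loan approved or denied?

Credit score 687 ≥ 640 (meets base)
DTI: 4,960 ÷ 11,350 = 43.7%, over the 40% base limit.
Reserves = 5,350/1,980 = 2.7 months ≥ 2
DTI 43.7% is within the 40%–45% exception band; checking compensating factors.
Override check — reserves: 2.7 mo (short of 8); score: 687 (ok).
Compensating-factor requirement not fully met.

Denied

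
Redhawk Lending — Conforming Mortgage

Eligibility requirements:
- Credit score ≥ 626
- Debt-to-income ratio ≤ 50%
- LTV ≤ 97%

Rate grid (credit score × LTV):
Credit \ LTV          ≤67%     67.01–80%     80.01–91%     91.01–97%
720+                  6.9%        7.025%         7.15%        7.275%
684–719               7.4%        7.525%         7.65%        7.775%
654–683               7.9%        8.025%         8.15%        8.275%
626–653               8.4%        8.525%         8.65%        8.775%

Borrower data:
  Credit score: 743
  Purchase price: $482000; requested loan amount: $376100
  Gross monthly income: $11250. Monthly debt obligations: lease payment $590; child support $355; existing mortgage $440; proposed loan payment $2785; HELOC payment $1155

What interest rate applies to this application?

Credit score 743 ≥ 626; Total monthly debts = (590 + 355 + 440 + 2,785 + 1,155) = 5,325. DTI: 5,325 ÷ 11,250 = 47.3%, within the 50% cap
LTV: 376,100 ÷ 482,000 = 78%, within 97% cap
Credit 743 → row 720+; LTV 78% → column 67.01–80%. Grid cell → 7.025%.

7.025%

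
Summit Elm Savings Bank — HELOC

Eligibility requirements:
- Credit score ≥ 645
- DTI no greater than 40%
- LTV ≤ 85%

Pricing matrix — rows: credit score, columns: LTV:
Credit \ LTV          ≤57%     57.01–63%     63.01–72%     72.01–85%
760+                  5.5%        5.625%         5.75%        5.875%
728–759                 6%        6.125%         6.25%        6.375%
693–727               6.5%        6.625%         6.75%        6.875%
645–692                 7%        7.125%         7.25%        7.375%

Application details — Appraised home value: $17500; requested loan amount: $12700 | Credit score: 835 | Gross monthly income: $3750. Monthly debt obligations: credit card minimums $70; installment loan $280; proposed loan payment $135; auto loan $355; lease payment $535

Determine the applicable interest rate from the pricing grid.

Credit score 835 ≥ 645; Total monthly debts = (70 + 280 + 135 + 355 + 535) = 1,375. DTI: 1,375 ÷ 3,750 = 36.7%, within the 40% cap
LTV = 12,700/17,500 = 72.6% ≤ 85%
Credit 835 → row 760+; LTV 72.6% → column 72.01–85%. Grid cell → 5.875%.

5.875%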